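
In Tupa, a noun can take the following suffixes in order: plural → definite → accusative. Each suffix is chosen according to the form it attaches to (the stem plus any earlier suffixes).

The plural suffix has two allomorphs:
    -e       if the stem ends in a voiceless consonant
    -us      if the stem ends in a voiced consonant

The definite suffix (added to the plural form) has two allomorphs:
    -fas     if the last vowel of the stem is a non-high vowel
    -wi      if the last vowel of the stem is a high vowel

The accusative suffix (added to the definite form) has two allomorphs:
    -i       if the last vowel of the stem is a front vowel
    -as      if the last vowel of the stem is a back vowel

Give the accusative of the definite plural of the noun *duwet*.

duwetefasas

The final consonant of *duwet* is /t/, which is voiceless, so the plural suffix is -e, giving *duwete*.
The plural form *duwete* — last vowel /e/ (a non-high vowel) → -fas → *duwetefas*.
Since the last vowel of the definite form *duwetefas* is /a/ (a back vowel), it takes -as, giving *duwetefasas*.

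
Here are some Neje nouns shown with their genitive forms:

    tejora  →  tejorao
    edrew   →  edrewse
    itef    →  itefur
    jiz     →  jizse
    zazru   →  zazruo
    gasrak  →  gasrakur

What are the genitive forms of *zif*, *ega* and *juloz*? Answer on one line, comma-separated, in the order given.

Looking at the final sound of each stem: -ur when the stem ends in a voiceless consonant (*itef*, *gasrak*); -se when the stem ends in a voiced consonant (*edrew*, *jiz*); -o when the stem ends in a vowel (*tejora*, *zazru*).
*zif* — final sound /f/ (a voiceless consonant) → -ur → *zifur*.
*ega*: final sound = /a/, a vowel → -o → *egao*.
Since the final sound of *juloz* is /z/ (a voiced consonant), it takes -se, giving *julozse*.

zifur, egao, julozse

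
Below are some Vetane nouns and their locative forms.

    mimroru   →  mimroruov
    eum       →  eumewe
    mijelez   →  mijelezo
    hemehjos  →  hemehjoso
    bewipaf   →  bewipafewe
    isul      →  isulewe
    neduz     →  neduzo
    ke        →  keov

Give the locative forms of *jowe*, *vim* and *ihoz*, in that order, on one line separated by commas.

joweov, vimewe, ihozo

Looking at the final sound of each stem: -o when the stem ends in a sibilant (*mijelez*, *hemehjos*, *neduz*); -ewe when the stem ends in a non-sibilant consonant (*eum*, *bewipaf*, *isul*); -ov when the stem ends in a vowel (*mimroru*, *ke*).
*jowe* — final sound /e/ (a vowel) → -ov → *joweov*.
The final sound of *vim* is /m/, which is a non-sibilant consonant, so the suffix is -ewe, giving *vimewe*.
The final sound of *ihoz* is /z/, which is a sibilant, so the suffix is -o, giving *ihozo*.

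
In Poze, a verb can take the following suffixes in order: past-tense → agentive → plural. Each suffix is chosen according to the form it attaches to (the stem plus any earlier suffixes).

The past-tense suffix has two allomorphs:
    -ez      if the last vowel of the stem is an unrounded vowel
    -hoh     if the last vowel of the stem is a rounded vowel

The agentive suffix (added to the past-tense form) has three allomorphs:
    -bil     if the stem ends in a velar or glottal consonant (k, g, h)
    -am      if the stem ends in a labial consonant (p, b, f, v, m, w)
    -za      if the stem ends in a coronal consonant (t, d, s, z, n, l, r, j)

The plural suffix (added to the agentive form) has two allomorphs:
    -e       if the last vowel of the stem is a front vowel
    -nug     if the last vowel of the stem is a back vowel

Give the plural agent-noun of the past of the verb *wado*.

wadohohbile

Since the last vowel of *wado* is /o/ (a rounded vowel), it takes -hoh, giving *wadohoh*.
The past-tense form *wadohoh* — final consonant /h/ (velar/glottal) → -bil → *wadohohbil*.
The agentive form *wadohohbil* — last vowel /i/ (a front vowel) → -e → *wadohohbile*.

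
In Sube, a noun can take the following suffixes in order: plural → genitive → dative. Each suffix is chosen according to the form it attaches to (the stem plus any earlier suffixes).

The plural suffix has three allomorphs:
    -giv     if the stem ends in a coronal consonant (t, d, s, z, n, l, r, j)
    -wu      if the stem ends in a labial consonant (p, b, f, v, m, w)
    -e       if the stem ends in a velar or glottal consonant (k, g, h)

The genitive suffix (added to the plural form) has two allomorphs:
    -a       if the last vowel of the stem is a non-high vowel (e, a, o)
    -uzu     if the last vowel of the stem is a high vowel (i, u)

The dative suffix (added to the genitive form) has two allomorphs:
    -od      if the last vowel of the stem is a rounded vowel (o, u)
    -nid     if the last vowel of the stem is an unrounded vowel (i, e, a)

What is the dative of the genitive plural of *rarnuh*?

rarnuheanid

*rarnuh*: final consonant = /h/, velar/glottal → -e → *rarnuhe*.
The plural form *rarnuhe* — last vowel /e/ (a non-high vowel) → -a → *rarnuhea*.
Since the last vowel of the genitive form *rarnuhea* is /a/ (an unrounded vowel), it takes -nid, giving *rarnuheanid*.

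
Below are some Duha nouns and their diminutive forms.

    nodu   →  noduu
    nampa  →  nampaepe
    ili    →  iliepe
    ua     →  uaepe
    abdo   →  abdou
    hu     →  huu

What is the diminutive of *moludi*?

The alternation tracks the last vowel of the stem — -u when the last vowel of the stem is a rounded vowel (*nodu*, *abdo*, *hu*); -epe when the last vowel of the stem is an unrounded vowel (*nampa*, *ili*, *ua*).
*moludi*: last vowel = /i/, an unrounded vowel → -epe → *moludiepe*.

moludiepe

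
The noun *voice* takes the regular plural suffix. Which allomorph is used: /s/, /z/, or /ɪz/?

/ɪz/

The stem *voice* ends in a sibilant (/s, z, ʃ, ʒ, tʃ, dʒ/).
The plural suffix surfaces as /ɪz/ after sibilants, /s/ after other voiceless consonants, and /z/ after other voiced sounds.
So the plural -s on *voice* is pronounced /ɪz/.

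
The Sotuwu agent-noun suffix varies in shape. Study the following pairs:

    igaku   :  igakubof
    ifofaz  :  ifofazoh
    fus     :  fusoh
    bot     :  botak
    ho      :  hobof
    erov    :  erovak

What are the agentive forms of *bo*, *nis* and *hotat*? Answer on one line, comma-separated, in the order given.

Looking at the final sound of each stem: -oh when the stem ends in a sibilant (*ifofaz*, *fus*); -ak when the stem ends in a non-sibilant consonant (*bot*, *erov*); -bof when the stem ends in a vowel (*igaku*, *ho*).
*bo* — final sound /o/ (a vowel) → -bof → *bobof*.
*nis* — final sound /s/ (a sibilant) → -oh → *nisoh*.
*hotat*: final sound = /t/, a non-sibilant consonant → -ak → *hotatak*.

bobof, nisoh, hotatak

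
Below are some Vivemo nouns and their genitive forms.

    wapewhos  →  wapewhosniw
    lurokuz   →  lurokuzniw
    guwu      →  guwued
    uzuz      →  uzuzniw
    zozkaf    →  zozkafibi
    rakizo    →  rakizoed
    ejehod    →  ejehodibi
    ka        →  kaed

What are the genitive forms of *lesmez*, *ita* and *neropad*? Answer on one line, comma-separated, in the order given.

The suffix is conditioned by the final sound: -niw when the stem ends in a sibilant (*wapewhos*, *lurokuz*, *uzuz*); -ibi when the stem ends in a non-sibilant consonant (*zozkaf*, *ejehod*); -ed when the stem ends in a vowel (*guwu*, *rakizo*, *ka*).
*lesmez* — final sound /z/ (a sibilant) → -niw → *lesmezniw*.
*ita* — final sound /a/ (a vowel) → -ed → *itaed*.
The final sound of *neropad* is /d/, which is a non-sibilant consonant, so the suffix is -ibi, giving *neropadibi*.

lesmezniw, itaed, neropadibi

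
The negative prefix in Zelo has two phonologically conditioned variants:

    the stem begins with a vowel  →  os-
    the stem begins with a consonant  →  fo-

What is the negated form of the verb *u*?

The first sound of *u* is /u/, which is a vowel, so the prefix is os-, giving *osu*.

osu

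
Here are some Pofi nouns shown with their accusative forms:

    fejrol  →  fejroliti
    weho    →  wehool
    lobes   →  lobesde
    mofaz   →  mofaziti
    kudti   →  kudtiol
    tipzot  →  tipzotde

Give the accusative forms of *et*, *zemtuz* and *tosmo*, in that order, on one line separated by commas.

The alternation tracks the final sound of the stem — -de when the stem ends in a voiceless consonant (*lobes*, *tipzot*); -iti when the stem ends in a voiced consonant (*fejrol*, *mofaz*); -ol when the stem ends in a vowel (*weho*, *kudti*).
Since the final sound of *et* is /t/ (a voiceless consonant), it takes -de, giving *etde*.
*zemtuz*: final sound = /z/, a voiced consonant → -iti → *zemtuziti*.
*tosmo*: final sound = /o/, a vowel → -ol → *tosmool*.

etde, zemtuziti, tosmool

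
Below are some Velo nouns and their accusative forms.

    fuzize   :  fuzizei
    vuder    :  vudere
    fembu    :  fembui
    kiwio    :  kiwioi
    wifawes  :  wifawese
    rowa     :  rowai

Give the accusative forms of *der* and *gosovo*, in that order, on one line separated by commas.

The alternation tracks the final sound of the stem — -e when the stem ends in a consonant (*vuder*, *wifawes*); -i when the stem ends in a vowel (*fuzize*, *fembu*, *kiwio*, *rowa*).
The final sound of *der* is /r/, which is a consonant, so the suffix is -e, giving *dere*.
Since the final sound of *gosovo* is /o/ (a vowel), it takes -i, giving *gosovoi*.

dere, gosovoi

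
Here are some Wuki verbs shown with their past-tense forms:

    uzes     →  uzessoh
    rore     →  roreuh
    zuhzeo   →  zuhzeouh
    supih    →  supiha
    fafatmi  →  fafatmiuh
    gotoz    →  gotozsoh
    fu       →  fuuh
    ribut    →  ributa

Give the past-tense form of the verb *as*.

The alternation tracks the final sound of the stem — -soh when the stem ends in a sibilant (*uzes*, *gotoz*); -a when the stem ends in a non-sibilant consonant (*supih*, *ribut*); -uh when the stem ends in a vowel (*rore*, *zuhzeo*, *fafatmi*, *fu*).
Since the final sound of *as* is /s/ (a sibilant), it takes -soh, giving *assoh*.

assoh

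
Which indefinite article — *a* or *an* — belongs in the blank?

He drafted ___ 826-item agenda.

an

The indefinite article is chosen by the initial *sound* of the following word, not its spelling.
The number *826* is spoken "eight hundred …", beginning with /eɪt/ — a vowel sound.
So the article is *an*: He drafted an 826-item agenda.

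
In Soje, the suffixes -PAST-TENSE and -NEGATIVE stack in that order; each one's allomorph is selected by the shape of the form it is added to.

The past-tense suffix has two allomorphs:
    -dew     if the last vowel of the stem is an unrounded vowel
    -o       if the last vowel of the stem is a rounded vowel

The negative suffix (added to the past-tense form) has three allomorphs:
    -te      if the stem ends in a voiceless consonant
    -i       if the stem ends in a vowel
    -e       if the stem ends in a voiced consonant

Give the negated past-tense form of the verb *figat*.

figatdewe

*figat*: last vowel = /a/, an unrounded vowel → -dew → *figatdew*.
The past-tense form *figatdew* — final sound /w/ (a voiced consonant) → -e → *figatdewe*.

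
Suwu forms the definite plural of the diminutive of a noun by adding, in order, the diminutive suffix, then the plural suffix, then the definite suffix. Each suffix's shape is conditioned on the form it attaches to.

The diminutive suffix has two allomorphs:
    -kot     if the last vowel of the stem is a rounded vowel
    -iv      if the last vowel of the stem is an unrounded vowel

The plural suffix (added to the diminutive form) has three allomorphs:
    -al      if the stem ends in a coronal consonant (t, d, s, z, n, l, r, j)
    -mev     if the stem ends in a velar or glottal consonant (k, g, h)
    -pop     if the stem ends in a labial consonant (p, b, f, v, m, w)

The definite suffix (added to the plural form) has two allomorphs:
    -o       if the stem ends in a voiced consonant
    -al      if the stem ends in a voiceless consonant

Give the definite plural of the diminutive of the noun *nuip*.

nuipivpopal

The last vowel of *nuip* is /i/, which is an unrounded vowel, so the diminutive suffix is -iv, giving *nuipiv*.
The diminutive form *nuipiv* — final consonant /v/ (labial) → -pop → *nuipivpop*.
The final consonant of the plural form *nuipivpop* is /p/, which is voiceless, so the definite suffix is -al, giving *nuipivpopal*.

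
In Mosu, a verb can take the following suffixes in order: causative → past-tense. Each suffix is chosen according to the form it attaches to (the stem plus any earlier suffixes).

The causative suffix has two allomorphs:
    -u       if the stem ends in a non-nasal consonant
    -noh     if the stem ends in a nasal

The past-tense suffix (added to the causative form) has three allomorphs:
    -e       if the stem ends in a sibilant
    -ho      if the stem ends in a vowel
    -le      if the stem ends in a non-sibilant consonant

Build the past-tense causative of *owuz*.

The final consonant of *owuz* is /z/, which is non-nasal, so the causative suffix is -u, giving *owuzu*.
The final sound of the causative form *owuzu* is /u/, which is a vowel, so the past-tense suffix is -ho, giving *owuzuho*.

owuzuho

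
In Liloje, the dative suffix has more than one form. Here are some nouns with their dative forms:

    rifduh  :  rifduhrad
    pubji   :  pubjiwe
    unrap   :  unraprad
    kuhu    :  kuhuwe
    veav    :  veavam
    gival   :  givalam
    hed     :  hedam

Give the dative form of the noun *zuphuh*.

Looking at the final sound of each stem: -rad when the stem ends in a voiceless consonant (*rifduh*, *unrap*); -am when the stem ends in a voiced consonant (*veav*, *gival*, *hed*); -we when the stem ends in a vowel (*pubji*, *kuhu*).
*zuphuh*: final sound = /h/, a voiceless consonant → -rad → *zuphuhrad*.

zuphuhrad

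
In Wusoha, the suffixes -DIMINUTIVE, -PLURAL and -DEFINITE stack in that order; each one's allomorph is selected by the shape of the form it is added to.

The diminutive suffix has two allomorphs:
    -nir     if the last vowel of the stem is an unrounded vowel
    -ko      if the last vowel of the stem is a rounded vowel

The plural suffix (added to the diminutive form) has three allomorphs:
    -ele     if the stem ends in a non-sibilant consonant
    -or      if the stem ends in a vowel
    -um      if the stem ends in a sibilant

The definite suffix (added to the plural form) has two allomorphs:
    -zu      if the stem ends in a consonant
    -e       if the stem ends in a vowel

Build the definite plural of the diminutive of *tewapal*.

Since the last vowel of *tewapal* is /a/ (an unrounded vowel), it takes -nir, giving *tewapalnir*.
Since the final sound of the diminutive form *tewapalnir* is /r/ (a non-sibilant consonant), it takes -ele, giving *tewapalnirele*.
The final sound of the plural form *tewapalnirele* is /e/, which is a vowel, so the definite suffix is -e, giving *tewapalnirelee*.

tewapalnirelee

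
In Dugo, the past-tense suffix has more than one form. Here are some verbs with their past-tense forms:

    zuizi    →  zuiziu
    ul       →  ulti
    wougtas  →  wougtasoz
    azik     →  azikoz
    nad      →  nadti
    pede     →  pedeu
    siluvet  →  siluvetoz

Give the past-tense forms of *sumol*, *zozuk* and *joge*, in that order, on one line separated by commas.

The pattern is voicing of the final sound: -oz when the stem ends in a voiceless consonant (*wougtas*, *azik*, *siluvet*); -ti when the stem ends in a voiced consonant (*ul*, *nad*); -u when the stem ends in a vowel (*zuizi*, *pede*).
*sumol*: final sound = /l/, a voiced consonant → -ti → *sumolti*.
*zozuk*: final sound = /k/, a voiceless consonant → -oz → *zozukoz*.
*joge* — final sound /e/ (a vowel) → -u → *jogeu*.

sumolti, zozukoz, jogeu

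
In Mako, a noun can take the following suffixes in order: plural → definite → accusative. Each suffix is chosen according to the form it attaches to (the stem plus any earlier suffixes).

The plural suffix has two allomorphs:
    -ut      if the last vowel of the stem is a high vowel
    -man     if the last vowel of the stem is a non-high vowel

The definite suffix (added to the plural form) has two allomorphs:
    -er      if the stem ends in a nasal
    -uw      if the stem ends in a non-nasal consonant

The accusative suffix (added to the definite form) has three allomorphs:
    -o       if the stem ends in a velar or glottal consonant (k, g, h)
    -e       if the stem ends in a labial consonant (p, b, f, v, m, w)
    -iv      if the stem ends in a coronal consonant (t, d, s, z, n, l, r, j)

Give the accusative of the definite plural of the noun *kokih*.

kokihutuwe

*kokih*: last vowel = /i/, a high vowel → -ut → *kokihut*.
Since the final consonant of the plural form *kokihut* is /t/ (non-nasal), it takes -uw, giving *kokihutuw*.
The final consonant of the definite form *kokihutuw* is /w/, which is labial, so the accusative suffix is -e, giving *kokihutuwe*.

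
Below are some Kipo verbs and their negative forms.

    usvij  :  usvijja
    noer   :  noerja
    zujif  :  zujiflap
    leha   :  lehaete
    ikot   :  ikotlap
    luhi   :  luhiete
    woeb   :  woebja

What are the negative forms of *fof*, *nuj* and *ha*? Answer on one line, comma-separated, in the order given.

foflap, nujja, haete

The alternation tracks the final sound of the stem — -lap when the stem ends in a voiceless consonant (*zujif*, *ikot*); -ja when the stem ends in a voiced consonant (*usvij*, *noer*, *woeb*); -ete when the stem ends in a vowel (*leha*, *luhi*).
*fof* — final sound /f/ (a voiceless consonant) → -lap → *foflap*.
The final sound of *nuj* is /j/, which is a voiced consonant, so the suffix is -ja, giving *nujja*.
*ha* — final sound /a/ (a vowel) → -ete → *haete*.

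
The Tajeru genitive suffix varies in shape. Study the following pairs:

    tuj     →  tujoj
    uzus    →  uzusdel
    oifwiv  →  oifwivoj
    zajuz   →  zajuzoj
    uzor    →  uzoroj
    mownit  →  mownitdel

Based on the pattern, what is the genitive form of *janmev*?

The pattern is voicing of the final consonant: -del when the stem ends in a voiceless consonant (*uzus*, *mownit*); -oj when the stem ends in a voiced consonant (*tuj*, *oifwiv*, *zajuz*, *uzor*).
Since the final consonant of *janmev* is /v/ (voiced), it takes -oj, giving *janmevoj*.

janmevoj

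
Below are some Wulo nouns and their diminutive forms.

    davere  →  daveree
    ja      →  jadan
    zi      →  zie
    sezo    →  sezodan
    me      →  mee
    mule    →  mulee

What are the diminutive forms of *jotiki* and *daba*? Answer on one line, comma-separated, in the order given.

Looking at the last vowel of each stem: -e when the last vowel of the stem is a front vowel (*davere*, *zi*, *me*, *mule*); -dan when the last vowel of the stem is a back vowel (*ja*, *sezo*).
Since the last vowel of *jotiki* is /i/ (a front vowel), it takes -e, giving *jotikie*.
Since the last vowel of *daba* is /a/ (a back vowel), it takes -dan, giving *dabadan*.

jotikie, dabadan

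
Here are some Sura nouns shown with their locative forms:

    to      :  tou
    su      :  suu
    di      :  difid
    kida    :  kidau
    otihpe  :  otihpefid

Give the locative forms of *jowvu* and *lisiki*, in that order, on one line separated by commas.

jowvuu, lisikifid

The alternation tracks the last vowel of the stem — -fid when the last vowel of the stem is a front vowel (*di*, *otihpe*); -u when the last vowel of the stem is a back vowel (*to*, *su*, *kida*).
*jowvu*: last vowel = /u/, a back vowel → -u → *jowvuu*.
*lisiki*: last vowel = /i/, a front vowel → -fid → *lisikifid*.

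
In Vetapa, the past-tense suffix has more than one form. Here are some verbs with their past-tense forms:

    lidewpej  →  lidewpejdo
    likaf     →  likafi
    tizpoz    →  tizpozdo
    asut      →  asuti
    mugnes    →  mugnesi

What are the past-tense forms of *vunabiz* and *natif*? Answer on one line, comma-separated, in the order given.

vunabizdo, natifi

The pattern is voicing of the final consonant: -i when the stem ends in a voiceless consonant (*likaf*, *asut*, *mugnes*); -do when the stem ends in a voiced consonant (*lidewpej*, *tizpoz*).
Since the final consonant of *vunabiz* is /z/ (voiced), it takes -do, giving *vunabizdo*.
*natif* — final consonant /f/ (voiceless) → -i → *natifi*.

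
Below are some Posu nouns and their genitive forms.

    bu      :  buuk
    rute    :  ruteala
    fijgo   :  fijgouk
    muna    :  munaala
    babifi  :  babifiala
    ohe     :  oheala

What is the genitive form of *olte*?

olteala

The alternation tracks the last vowel of the stem — -uk when the last vowel of the stem is a rounded vowel (*bu*, *fijgo*); -ala when the last vowel of the stem is an unrounded vowel (*rute*, *muna*, *babifi*, *ohe*).
Since the last vowel of *olte* is /e/ (an unrounded vowel), it takes -ala, giving *olteala*.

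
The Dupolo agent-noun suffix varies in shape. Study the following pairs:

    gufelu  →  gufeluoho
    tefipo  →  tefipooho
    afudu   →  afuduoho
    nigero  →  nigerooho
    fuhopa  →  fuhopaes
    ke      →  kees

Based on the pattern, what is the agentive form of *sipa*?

The alternation tracks the last vowel of the stem — -oho when the last vowel of the stem is a rounded vowel (*gufelu*, *tefipo*, *afudu*, *nigero*); -es when the last vowel of the stem is an unrounded vowel (*fuhopa*, *ke*).
The last vowel of *sipa* is /a/, which is an unrounded vowel, so the suffix is -es, giving *sipaes*.

sipaes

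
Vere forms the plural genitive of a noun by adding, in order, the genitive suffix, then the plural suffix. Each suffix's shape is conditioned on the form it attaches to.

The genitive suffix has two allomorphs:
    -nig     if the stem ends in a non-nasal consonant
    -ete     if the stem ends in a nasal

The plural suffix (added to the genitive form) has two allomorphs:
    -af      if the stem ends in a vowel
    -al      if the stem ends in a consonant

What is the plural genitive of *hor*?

hornigal

*hor*: final consonant = /r/, non-nasal → -nig → *hornig*.
The genitive form *hornig*: final sound = /g/, a consonant → -al → *hornigal*.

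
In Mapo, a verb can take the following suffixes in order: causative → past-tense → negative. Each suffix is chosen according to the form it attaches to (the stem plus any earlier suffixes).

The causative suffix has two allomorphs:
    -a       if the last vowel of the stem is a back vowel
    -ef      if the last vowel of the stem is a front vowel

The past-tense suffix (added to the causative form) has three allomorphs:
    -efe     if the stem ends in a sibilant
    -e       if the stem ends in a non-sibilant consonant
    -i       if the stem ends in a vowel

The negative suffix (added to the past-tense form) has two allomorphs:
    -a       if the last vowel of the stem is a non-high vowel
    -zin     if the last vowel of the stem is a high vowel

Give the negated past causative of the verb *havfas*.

*havfas* — last vowel /a/ (a back vowel) → -a → *havfasa*.
The causative form *havfasa* — final sound /a/ (a vowel) → -i → *havfasai*.
Since the last vowel of the past-tense form *havfasai* is /i/ (a high vowel), it takes -zin, giving *havfasaizin*.

havfasaizin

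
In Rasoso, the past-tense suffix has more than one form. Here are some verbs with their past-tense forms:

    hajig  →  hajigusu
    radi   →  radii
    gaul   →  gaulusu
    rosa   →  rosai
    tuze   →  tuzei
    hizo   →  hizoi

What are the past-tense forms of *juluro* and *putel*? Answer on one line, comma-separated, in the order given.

juluroi, putelusu

The alternation tracks the final sound of the stem — -usu when the stem ends in a consonant (*hajig*, *gaul*); -i when the stem ends in a vowel (*radi*, *rosa*, *tuze*, *hizo*).
Since the final sound of *juluro* is /o/ (a vowel), it takes -i, giving *juluroi*.
Since the final sound of *putel* is /l/ (a consonant), it takes -usu, giving *putelusu*.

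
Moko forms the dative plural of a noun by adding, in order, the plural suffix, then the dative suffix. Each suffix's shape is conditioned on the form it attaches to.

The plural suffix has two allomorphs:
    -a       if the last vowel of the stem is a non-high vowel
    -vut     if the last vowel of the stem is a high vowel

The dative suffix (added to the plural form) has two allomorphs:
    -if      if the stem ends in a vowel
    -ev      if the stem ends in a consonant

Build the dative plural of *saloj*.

salojaif

Since the last vowel of *saloj* is /o/ (a non-high vowel), it takes -a, giving *saloja*.
The plural form *saloja* — final sound /a/ (a vowel) → -if → *salojaif*.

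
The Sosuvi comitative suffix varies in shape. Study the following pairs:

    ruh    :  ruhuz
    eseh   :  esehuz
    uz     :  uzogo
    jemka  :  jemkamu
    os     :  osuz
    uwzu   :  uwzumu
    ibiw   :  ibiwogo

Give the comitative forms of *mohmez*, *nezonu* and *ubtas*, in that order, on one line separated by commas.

mohmezogo, nezonumu, ubtasuz

Looking at the final sound of each stem: -uz when the stem ends in a voiceless consonant (*ruh*, *eseh*, *os*); -ogo when the stem ends in a voiced consonant (*uz*, *ibiw*); -mu when the stem ends in a vowel (*jemka*, *uwzu*).
*mohmez*: final sound = /z/, a voiced consonant → -ogo → *mohmezogo*.
The final sound of *nezonu* is /u/, which is a vowel, so the suffix is -mu, giving *nezonumu*.
*ubtas*: final sound = /s/, a voiceless consonant → -uz → *ubtasuz*.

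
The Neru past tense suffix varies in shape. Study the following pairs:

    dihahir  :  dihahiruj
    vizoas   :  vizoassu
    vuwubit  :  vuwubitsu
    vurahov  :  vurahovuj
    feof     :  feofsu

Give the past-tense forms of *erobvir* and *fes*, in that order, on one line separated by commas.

erobviruj, fessu

The pattern is voicing of the final consonant: -su when the stem ends in a voiceless consonant (*vizoas*, *vuwubit*, *feof*); -uj when the stem ends in a voiced consonant (*dihahir*, *vurahov*).
*erobvir* — final consonant /r/ (voiced) → -uj → *erobviruj*.
*fes*: final consonant = /s/, voiceless → -su → *fessu*.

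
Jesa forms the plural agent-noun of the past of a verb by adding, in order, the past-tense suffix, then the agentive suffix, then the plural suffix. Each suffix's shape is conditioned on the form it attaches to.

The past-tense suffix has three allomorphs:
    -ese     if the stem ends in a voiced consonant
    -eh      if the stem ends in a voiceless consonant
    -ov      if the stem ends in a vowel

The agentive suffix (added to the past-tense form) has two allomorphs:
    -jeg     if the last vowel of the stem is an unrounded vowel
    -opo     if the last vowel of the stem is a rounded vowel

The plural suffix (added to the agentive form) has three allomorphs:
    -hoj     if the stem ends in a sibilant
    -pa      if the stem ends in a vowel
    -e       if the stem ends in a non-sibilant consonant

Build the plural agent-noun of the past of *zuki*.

zukiovopopa

*zuki*: final sound = /i/, a vowel → -ov → *zukiov*.
Since the last vowel of the past-tense form *zukiov* is /o/ (a rounded vowel), it takes -opo, giving *zukiovopo*.
The agentive form *zukiovopo*: final sound = /o/, a vowel → -pa → *zukiovopopa*.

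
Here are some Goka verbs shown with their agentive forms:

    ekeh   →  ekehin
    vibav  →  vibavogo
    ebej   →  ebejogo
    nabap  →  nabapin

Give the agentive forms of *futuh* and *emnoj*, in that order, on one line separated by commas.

futuhin, emnojogo

The alternation tracks the final consonant of the stem — -in when the stem ends in a voiceless consonant (*ekeh*, *nabap*); -ogo when the stem ends in a voiced consonant (*vibav*, *ebej*).
*futuh*: final consonant = /h/, voiceless → -in → *futuhin*.
Since the final consonant of *emnoj* is /j/ (voiced), it takes -ogo, giving *emnojogo*.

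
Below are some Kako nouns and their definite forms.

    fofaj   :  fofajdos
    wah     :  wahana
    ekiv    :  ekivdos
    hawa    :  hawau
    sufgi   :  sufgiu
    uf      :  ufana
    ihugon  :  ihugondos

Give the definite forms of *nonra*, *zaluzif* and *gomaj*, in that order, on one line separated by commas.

The alternation tracks the final sound of the stem — -ana when the stem ends in a voiceless consonant (*wah*, *uf*); -dos when the stem ends in a voiced consonant (*fofaj*, *ekiv*, *ihugon*); -u when the stem ends in a vowel (*hawa*, *sufgi*).
*nonra* — final sound /a/ (a vowel) → -u → *nonrau*.
*zaluzif* — final sound /f/ (a voiceless consonant) → -ana → *zaluzifana*.
The final sound of *gomaj* is /j/, which is a voiced consonant, so the suffix is -dos, giving *gomajdos*.

nonrau, zaluzifana, gomajdos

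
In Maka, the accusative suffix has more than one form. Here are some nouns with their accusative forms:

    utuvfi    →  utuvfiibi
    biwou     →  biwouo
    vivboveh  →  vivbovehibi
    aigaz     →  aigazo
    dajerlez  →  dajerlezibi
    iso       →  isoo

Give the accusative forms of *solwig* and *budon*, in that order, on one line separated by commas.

The alternation tracks the last vowel of the stem — -ibi when the last vowel of the stem is a front vowel (*utuvfi*, *vivboveh*, *dajerlez*); -o when the last vowel of the stem is a back vowel (*biwou*, *aigaz*, *iso*).
*solwig*: last vowel = /i/, a front vowel → -ibi → *solwigibi*.
Since the last vowel of *budon* is /o/ (a back vowel), it takes -o, giving *budono*.

solwigibi, budono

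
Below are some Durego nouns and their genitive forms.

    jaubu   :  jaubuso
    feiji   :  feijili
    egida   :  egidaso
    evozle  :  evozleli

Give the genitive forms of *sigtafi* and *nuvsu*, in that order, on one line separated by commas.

The suffix is conditioned by the last vowel: -li when the last vowel of the stem is a front vowel (*feiji*, *evozle*); -so when the last vowel of the stem is a back vowel (*jaubu*, *egida*).
The last vowel of *sigtafi* is /i/, which is a front vowel, so the suffix is -li, giving *sigtafili*.
*nuvsu*: last vowel = /u/, a back vowel → -so → *nuvsuso*.

sigtafili, nuvsuso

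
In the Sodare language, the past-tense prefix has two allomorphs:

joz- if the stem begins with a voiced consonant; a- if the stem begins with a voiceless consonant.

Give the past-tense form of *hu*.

*hu*: first consonant = /h/, voiceless → a- → *ahu*.

ahu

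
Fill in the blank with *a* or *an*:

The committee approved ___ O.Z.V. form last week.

The indefinite article is chosen by the initial *sound* of the following word, not its spelling.
The initialism *O.Z.V.* is read letter by letter; the first letter, O, is pronounced /oʊ/, which begins with a vowel sound.
So the article is *an*: The committee approved an O.Z.V. form last week.

an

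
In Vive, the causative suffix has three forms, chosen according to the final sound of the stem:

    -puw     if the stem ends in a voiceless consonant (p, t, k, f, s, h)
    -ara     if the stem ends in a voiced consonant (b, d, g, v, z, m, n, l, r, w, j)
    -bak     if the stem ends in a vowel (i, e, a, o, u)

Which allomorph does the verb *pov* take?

Since the final sound of *pov* is /v/ (a voiced consonant), it takes -ara.

-ara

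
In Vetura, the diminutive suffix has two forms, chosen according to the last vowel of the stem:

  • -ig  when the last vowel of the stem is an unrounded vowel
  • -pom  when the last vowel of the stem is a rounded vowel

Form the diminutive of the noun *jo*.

jopom

Since the last vowel of *jo* is /o/ (a rounded vowel), it takes -pom, giving *jopom*.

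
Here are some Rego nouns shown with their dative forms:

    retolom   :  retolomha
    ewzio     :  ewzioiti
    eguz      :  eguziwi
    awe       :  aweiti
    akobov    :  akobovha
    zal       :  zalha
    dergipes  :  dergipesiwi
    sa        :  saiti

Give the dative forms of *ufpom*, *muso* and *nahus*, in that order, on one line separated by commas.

The suffix is conditioned by the final sound: -iwi when the stem ends in a sibilant (*eguz*, *dergipes*); -ha when the stem ends in a non-sibilant consonant (*retolom*, *akobov*, *zal*); -iti when the stem ends in a vowel (*ewzio*, *awe*, *sa*).
*ufpom*: final sound = /m/, a non-sibilant consonant → -ha → *ufpomha*.
*muso*: final sound = /o/, a vowel → -iti → *musoiti*.
The final sound of *nahus* is /s/, which is a sibilant, so the suffix is -iwi, giving *nahusiwi*.

ufpomha, musoiti, nahusiwi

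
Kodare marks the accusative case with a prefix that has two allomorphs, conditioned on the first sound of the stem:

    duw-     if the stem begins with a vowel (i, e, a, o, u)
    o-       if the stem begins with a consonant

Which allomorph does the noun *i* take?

*i*: first sound = /i/, a vowel → duw-.

duw-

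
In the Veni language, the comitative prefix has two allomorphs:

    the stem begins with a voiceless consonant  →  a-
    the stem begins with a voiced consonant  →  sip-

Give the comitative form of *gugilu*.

*gugilu*: first consonant = /g/, voiced → sip- → *sipgugilu*.

sipgugilu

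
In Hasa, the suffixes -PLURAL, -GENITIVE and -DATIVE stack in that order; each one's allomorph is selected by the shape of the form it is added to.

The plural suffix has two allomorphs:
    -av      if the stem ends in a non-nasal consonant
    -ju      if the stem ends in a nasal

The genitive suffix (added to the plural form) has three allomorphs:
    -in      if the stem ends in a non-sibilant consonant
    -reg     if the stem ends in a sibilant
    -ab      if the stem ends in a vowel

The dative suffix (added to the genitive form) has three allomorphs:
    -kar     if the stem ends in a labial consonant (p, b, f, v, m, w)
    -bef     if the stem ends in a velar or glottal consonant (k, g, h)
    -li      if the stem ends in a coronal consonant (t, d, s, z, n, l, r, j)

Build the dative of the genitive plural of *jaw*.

jawavinli

Since the final consonant of *jaw* is /w/ (non-nasal), it takes -av, giving *jawav*.
The final sound of the plural form *jawav* is /v/, which is a non-sibilant consonant, so the genitive suffix is -in, giving *jawavin*.
The genitive form *jawavin* — final consonant /n/ (coronal) → -li → *jawavinli*.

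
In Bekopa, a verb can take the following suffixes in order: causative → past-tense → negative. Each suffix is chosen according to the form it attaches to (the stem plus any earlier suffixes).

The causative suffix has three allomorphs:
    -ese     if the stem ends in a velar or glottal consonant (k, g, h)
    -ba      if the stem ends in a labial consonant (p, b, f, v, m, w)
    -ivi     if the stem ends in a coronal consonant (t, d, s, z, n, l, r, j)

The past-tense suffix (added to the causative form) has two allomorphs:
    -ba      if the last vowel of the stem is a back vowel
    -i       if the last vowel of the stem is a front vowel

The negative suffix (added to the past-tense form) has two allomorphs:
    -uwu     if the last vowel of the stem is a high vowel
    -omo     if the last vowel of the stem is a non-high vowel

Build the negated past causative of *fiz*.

Since the final consonant of *fiz* is /z/ (coronal), it takes -ivi, giving *fizivi*.
The causative form *fizivi*: last vowel = /i/, a front vowel → -i → *fizivii*.
The last vowel of the past-tense form *fizivii* is /i/, which is a high vowel, so the negative suffix is -uwu, giving *fiziviiuwu*.

fiziviiuwu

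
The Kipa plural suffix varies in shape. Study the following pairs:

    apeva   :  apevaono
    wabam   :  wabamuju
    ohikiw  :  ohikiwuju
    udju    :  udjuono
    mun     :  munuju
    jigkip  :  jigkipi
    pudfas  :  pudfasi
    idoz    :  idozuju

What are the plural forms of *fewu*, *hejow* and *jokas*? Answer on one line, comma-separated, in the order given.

fewuono, hejowuju, jokasi

Looking at the final sound of each stem: -i when the stem ends in a voiceless consonant (*jigkip*, *pudfas*); -uju when the stem ends in a voiced consonant (*wabam*, *ohikiw*, *mun*, *idoz*); -ono when the stem ends in a vowel (*apeva*, *udju*).
*fewu* — final sound /u/ (a vowel) → -ono → *fewuono*.
*hejow* — final sound /w/ (a voiced consonant) → -uju → *hejowuju*.
The final sound of *jokas* is /s/, which is a voiceless consonant, so the suffix is -i, giving *jokasi*.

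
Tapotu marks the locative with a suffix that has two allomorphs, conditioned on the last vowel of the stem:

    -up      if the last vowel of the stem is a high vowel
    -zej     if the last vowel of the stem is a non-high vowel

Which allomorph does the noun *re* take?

-zej

*re*: last vowel = /e/, a non-high vowel → -zej.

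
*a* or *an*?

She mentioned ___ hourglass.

an

The indefinite article is chosen by the initial *sound* of the following word, not its spelling.
*hourglass* begins with the sound /aʊ/ (silent h) — a vowel sound.
So the article is *an*: She mentioned an hourglass.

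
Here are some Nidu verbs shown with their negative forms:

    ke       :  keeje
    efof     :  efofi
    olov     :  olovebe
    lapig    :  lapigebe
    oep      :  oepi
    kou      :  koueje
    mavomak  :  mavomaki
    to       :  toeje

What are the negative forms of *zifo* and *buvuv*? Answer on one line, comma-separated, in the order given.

The alternation tracks the final sound of the stem — -i when the stem ends in a voiceless consonant (*efof*, *oep*, *mavomak*); -ebe when the stem ends in a voiced consonant (*olov*, *lapig*); -eje when the stem ends in a vowel (*ke*, *kou*, *to*).
*zifo* — final sound /o/ (a vowel) → -eje → *zifoeje*.
*buvuv*: final sound = /v/, a voiced consonant → -ebe → *buvuvebe*.

zifoeje, buvuvebe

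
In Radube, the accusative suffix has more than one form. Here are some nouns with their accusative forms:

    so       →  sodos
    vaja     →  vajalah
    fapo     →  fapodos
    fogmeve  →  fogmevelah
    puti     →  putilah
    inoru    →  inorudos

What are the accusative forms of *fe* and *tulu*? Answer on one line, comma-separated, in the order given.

felah, tuludos

The suffix is conditioned by the last vowel: -dos when the last vowel of the stem is a rounded vowel (*so*, *fapo*, *inoru*); -lah when the last vowel of the stem is an unrounded vowel (*vaja*, *fogmeve*, *puti*).
Since the last vowel of *fe* is /e/ (an unrounded vowel), it takes -lah, giving *felah*.
*tulu*: last vowel = /u/, a rounded vowel → -dos → *tuludos*.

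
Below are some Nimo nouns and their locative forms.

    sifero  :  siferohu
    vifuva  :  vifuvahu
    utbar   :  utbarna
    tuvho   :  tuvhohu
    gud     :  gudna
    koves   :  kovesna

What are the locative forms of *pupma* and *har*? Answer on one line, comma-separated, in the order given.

The pattern is consonant vs. vowel: -na when the stem ends in a consonant (*utbar*, *gud*, *koves*); -hu when the stem ends in a vowel (*sifero*, *vifuva*, *tuvho*).
Since the final sound of *pupma* is /a/ (a vowel), it takes -hu, giving *pupmahu*.
*har* — final sound /r/ (a consonant) → -na → *harna*.

pupmahu, harna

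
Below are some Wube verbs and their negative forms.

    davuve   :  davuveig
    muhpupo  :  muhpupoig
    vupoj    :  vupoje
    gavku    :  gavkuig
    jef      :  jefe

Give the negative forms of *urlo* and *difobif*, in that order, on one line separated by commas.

The suffix is conditioned by the final sound: -e when the stem ends in a consonant (*vupoj*, *jef*); -ig when the stem ends in a vowel (*davuve*, *muhpupo*, *gavku*).
*urlo*: final sound = /o/, a vowel → -ig → *urloig*.
*difobif*: final sound = /f/, a consonant → -e → *difobife*.

urloig, difobife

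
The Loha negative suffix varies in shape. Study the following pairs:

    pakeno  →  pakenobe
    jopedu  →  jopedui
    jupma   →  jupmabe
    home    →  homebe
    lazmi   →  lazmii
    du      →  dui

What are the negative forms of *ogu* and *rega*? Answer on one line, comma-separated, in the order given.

ogui, regabe

Looking at the last vowel of each stem: -i when the last vowel of the stem is a high vowel (*jopedu*, *lazmi*, *du*); -be when the last vowel of the stem is a non-high vowel (*pakeno*, *jupma*, *home*).
The last vowel of *ogu* is /u/, which is a high vowel, so the suffix is -i, giving *ogui*.
The last vowel of *rega* is /a/, which is a non-high vowel, so the suffix is -be, giving *regabe*.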